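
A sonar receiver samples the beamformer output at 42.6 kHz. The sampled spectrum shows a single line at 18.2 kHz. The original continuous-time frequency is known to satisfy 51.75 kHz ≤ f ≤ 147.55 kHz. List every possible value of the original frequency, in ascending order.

60.8 kHz, 67 kHz, 103.4 kHz, 109.6 kHz, 146 kHz

Frequencies that alias to 18.2 kHz are k·fs ± 18.2 kHz for integer k ≥ 0.
k=0: 18.2 kHz.
k=1: 24.4 kHz, 60.8 kHz.
k=2: 67 kHz, 103.4 kHz.
k=3: 109.6 kHz, 146 kHz.
k=4: 152.2 kHz, 188.6 kHz.
Within [51.75 kHz, 147.55 kHz]: 60.8 kHz, 67 kHz, 103.4 kHz, 109.6 kHz, 146 kHz.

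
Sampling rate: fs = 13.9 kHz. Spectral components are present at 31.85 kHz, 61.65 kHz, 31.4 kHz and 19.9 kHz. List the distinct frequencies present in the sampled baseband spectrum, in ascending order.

fs/2 = 6.95 kHz.
31.85 kHz mod fs = 4.05 kHz.
4.05 kHz ≤ fs/2 = 6.95 kHz, appears at 4.05 kHz.
61.65 kHz mod fs = 6.05 kHz.
6.05 kHz ≤ fs/2 = 6.95 kHz, appears at 6.05 kHz.
31.4 kHz mod fs = 3.6 kHz.
3.6 kHz ≤ fs/2 = 6.95 kHz, appears at 3.6 kHz.
19.9 kHz mod fs = 6 kHz.
6 kHz ≤ fs/2 = 6.95 kHz, appears at 6 kHz.
Distinct values: {3.6 kHz, 4.05 kHz, 6 kHz, 6.05 kHz}.

3.6 kHz, 4.05 kHz, 6 kHz, 6.05 kHz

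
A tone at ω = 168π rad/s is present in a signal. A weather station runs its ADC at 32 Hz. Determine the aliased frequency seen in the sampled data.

ω = 168π rad/s → f = ω/(2π) = 84 Hz.
84 Hz mod fs = 20 Hz.
20 Hz > fs/2 = 16 Hz, folds to fs − 20 Hz = 12 Hz.

12 Hz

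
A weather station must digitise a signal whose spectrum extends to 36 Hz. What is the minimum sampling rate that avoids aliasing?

72 Hz

Nyquist rate = 2 × 36 Hz = 72 Hz.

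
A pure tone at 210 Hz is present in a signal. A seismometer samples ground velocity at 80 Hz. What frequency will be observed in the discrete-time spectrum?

30 Hz

210 Hz mod fs = 50 Hz.
50 Hz > fs/2 = 40 Hz, folds to fs − 50 Hz = 30 Hz.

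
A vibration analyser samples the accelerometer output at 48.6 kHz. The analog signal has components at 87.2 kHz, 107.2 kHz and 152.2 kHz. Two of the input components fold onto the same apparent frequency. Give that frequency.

fs/2 = 24.3 kHz.
87.2 kHz mod fs = 38.6 kHz.
38.6 kHz > fs/2 = 24.3 kHz, folds to fs − 38.6 kHz = 10 kHz.
107.2 kHz mod fs = 10 kHz.
10 kHz ≤ fs/2 = 24.3 kHz, appears at 10 kHz.
152.2 kHz mod fs = 6.4 kHz.
6.4 kHz ≤ fs/2 = 24.3 kHz, appears at 6.4 kHz.
87.2 kHz and 107.2 kHz both map to 10 kHz.

10 kHz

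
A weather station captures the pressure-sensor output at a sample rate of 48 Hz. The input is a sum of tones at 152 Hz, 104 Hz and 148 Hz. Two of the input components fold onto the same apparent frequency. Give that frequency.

8 Hz

fs/2 = 24 Hz.
152 Hz mod fs = 8 Hz.
8 Hz ≤ fs/2 = 24 Hz, appears at 8 Hz.
104 Hz mod fs = 8 Hz.
8 Hz ≤ fs/2 = 24 Hz, appears at 8 Hz.
148 Hz mod fs = 4 Hz.
4 Hz ≤ fs/2 = 24 Hz, appears at 4 Hz.
104 Hz and 152 Hz both map to 8 Hz.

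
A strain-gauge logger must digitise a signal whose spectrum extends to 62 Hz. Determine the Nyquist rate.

Nyquist rate = 2 × 62 Hz = 124 Hz.

124 Hz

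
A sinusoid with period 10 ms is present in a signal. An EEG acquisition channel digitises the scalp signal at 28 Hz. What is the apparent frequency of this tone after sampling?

12 Hz

T = 10 ms → f = 1/T = 100 Hz.
100 Hz mod fs = 16 Hz.
16 Hz > fs/2 = 14 Hz, folds to fs − 16 Hz = 12 Hz.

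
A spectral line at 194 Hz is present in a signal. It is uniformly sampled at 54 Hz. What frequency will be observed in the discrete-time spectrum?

194 Hz mod fs = 32 Hz.
32 Hz > fs/2 = 27 Hz, folds to fs − 32 Hz = 22 Hz.

22 Hz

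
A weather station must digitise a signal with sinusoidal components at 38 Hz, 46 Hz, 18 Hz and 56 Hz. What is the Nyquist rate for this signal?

112 Hz

Highest-frequency component: 56 Hz.
Nyquist rate = 2 × 56 Hz = 112 Hz.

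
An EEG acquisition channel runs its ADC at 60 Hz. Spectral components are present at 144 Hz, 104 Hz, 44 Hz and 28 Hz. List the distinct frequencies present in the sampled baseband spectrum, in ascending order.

fs/2 = 30 Hz.
144 Hz mod fs = 24 Hz.
24 Hz ≤ fs/2 = 30 Hz, appears at 24 Hz.
104 Hz mod fs = 44 Hz.
44 Hz > fs/2 = 30 Hz, folds to fs − 44 Hz = 16 Hz.
44 Hz > fs/2 = 30 Hz, folds to fs − 44 Hz = 16 Hz.
28 Hz ≤ fs/2 = 30 Hz, passes unchanged.
Distinct values: {16 Hz, 24 Hz, 28 Hz}.

16 Hz, 24 Hz, 28 Hz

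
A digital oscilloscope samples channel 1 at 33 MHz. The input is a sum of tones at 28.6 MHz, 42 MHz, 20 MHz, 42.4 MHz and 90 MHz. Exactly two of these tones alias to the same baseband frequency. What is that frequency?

9 MHz

fs/2 = 16.5 MHz.
28.6 MHz > fs/2 = 16.5 MHz, folds to fs − 28.6 MHz = 4.4 MHz.
42 MHz mod fs = 9 MHz.
9 MHz ≤ fs/2 = 16.5 MHz, appears at 9 MHz.
20 MHz > fs/2 = 16.5 MHz, folds to fs − 20 MHz = 13 MHz.
42.4 MHz mod fs = 9.4 MHz.
9.4 MHz ≤ fs/2 = 16.5 MHz, appears at 9.4 MHz.
90 MHz mod fs = 24 MHz.
24 MHz > fs/2 = 16.5 MHz, folds to fs − 24 MHz = 9 MHz.
42 MHz and 90 MHz both map to 9 MHz.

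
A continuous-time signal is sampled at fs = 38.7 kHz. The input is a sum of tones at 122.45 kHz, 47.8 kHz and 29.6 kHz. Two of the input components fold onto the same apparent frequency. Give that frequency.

fs/2 = 19.35 kHz.
122.45 kHz mod fs = 6.35 kHz.
6.35 kHz ≤ fs/2 = 19.35 kHz, appears at 6.35 kHz.
47.8 kHz mod fs = 9.1 kHz.
9.1 kHz ≤ fs/2 = 19.35 kHz, appears at 9.1 kHz.
29.6 kHz > fs/2 = 19.35 kHz, folds to fs − 29.6 kHz = 9.1 kHz.
29.6 kHz and 47.8 kHz both map to 9.1 kHz.

9.1 kHz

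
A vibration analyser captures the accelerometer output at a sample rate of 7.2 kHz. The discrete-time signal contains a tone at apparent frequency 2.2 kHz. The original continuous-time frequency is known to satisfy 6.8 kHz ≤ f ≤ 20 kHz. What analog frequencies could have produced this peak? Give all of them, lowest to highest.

Frequencies that alias to 2.2 kHz are k·fs ± 2.2 kHz for integer k ≥ 0.
k=0: 2.2 kHz.
k=1: 5 kHz, 9.4 kHz.
k=2: 12.2 kHz, 16.6 kHz.
k=3: 19.4 kHz, 23.8 kHz.
k=4: 26.6 kHz, 31 kHz.
Within [6.8 kHz, 20 kHz]: 9.4 kHz, 12.2 kHz, 16.6 kHz, 19.4 kHz.

9.4 kHz, 12.2 kHz, 16.6 kHz, 19.4 kHz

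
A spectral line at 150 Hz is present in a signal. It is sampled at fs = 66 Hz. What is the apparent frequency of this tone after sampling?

18 Hz

150 Hz mod fs = 18 Hz.
18 Hz ≤ fs/2 = 33 Hz, appears at 18 Hz.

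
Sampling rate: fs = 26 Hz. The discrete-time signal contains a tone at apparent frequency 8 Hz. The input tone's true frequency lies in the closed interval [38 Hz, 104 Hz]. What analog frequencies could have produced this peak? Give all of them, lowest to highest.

44 Hz, 60 Hz, 70 Hz, 86 Hz, 96 Hz

Frequencies that alias to 8 Hz are k·fs ± 8 Hz for integer k ≥ 0.
k=0: 8 Hz.
k=1: 18 Hz, 34 Hz.
k=2: 44 Hz, 60 Hz.
k=3: 70 Hz, 86 Hz.
k=4: 96 Hz, 112 Hz.
k=5: 122 Hz, 138 Hz.
Within [38 Hz, 104 Hz]: 44 Hz, 60 Hz, 70 Hz, 86 Hz, 96 Hz.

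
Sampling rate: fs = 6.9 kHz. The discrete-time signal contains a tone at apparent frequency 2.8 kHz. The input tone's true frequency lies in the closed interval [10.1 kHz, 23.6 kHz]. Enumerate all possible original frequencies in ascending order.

Frequencies that alias to 2.8 kHz are k·fs ± 2.8 kHz for integer k ≥ 0.
k=0: 2.8 kHz.
k=1: 4.1 kHz, 9.7 kHz.
k=2: 11 kHz, 16.6 kHz.
k=3: 17.9 kHz, 23.5 kHz.
k=4: 24.8 kHz, 30.4 kHz.
Within [10.1 kHz, 23.6 kHz]: 11 kHz, 16.6 kHz, 17.9 kHz, 23.5 kHz.

11 kHz, 16.6 kHz, 17.9 kHz, 23.5 kHz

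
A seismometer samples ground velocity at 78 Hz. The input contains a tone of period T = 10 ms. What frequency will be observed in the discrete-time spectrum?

T = 10 ms → f = 1/T = 100 Hz.
100 Hz mod fs = 22 Hz.
22 Hz ≤ fs/2 = 39 Hz, appears at 22 Hz.

22 Hz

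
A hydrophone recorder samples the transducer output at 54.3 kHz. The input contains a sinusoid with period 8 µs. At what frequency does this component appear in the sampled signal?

T = 8 µs → f = 1/T = 125 kHz.
125 kHz mod fs = 16.4 kHz.
16.4 kHz ≤ fs/2 = 27.15 kHz, appears at 16.4 kHz.

16.4 kHz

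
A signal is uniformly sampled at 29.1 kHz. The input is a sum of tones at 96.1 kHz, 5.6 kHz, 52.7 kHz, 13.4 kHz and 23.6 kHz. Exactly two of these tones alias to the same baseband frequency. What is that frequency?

fs/2 = 14.55 kHz.
96.1 kHz mod fs = 8.8 kHz.
8.8 kHz ≤ fs/2 = 14.55 kHz, appears at 8.8 kHz.
5.6 kHz ≤ fs/2 = 14.55 kHz, passes unchanged.
52.7 kHz mod fs = 23.6 kHz.
23.6 kHz > fs/2 = 14.55 kHz, folds to fs − 23.6 kHz = 5.5 kHz.
13.4 kHz ≤ fs/2 = 14.55 kHz, passes unchanged.
23.6 kHz > fs/2 = 14.55 kHz, folds to fs − 23.6 kHz = 5.5 kHz.
23.6 kHz and 52.7 kHz both map to 5.5 kHz.

5.5 kHz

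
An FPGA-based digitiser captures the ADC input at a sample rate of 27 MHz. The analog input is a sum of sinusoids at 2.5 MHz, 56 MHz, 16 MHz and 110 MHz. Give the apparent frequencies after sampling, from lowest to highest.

fs/2 = 13.5 MHz.
2.5 MHz ≤ fs/2 = 13.5 MHz, passes unchanged.
56 MHz mod fs = 2 MHz.
2 MHz ≤ fs/2 = 13.5 MHz, appears at 2 MHz.
16 MHz > fs/2 = 13.5 MHz, folds to fs − 16 MHz = 11 MHz.
110 MHz mod fs = 2 MHz.
2 MHz ≤ fs/2 = 13.5 MHz, appears at 2 MHz.
Distinct values: {2 MHz, 2.5 MHz, 11 MHz}.

2 MHz, 2.5 MHz, 11 MHz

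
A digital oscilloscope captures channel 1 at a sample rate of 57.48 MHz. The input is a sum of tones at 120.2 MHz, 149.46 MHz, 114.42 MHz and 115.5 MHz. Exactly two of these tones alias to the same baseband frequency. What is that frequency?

fs/2 = 28.74 MHz.
120.2 MHz mod fs = 5.24 MHz.
5.24 MHz ≤ fs/2 = 28.74 MHz, appears at 5.24 MHz.
149.46 MHz mod fs = 34.5 MHz.
34.5 MHz > fs/2 = 28.74 MHz, folds to fs − 34.5 MHz = 22.98 MHz.
114.42 MHz mod fs = 56.94 MHz.
56.94 MHz > fs/2 = 28.74 MHz, folds to fs − 56.94 MHz = 0.54 MHz.
115.5 MHz mod fs = 0.54 MHz.
0.54 MHz ≤ fs/2 = 28.74 MHz, appears at 0.54 MHz.
114.42 MHz and 115.5 MHz both map to 0.54 MHz.

0.54 MHz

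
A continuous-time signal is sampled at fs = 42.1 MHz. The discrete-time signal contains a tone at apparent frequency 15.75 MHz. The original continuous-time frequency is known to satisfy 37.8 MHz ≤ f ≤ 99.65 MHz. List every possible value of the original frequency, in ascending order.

57.85 MHz, 68.45 MHz

Frequencies that alias to 15.75 MHz are k·fs ± 15.75 MHz for integer k ≥ 0.
k=0: 15.75 MHz.
k=1: 26.35 MHz, 57.85 MHz.
k=2: 68.45 MHz, 99.95 MHz.
k=3: 110.55 MHz, 142.05 MHz.
Within [37.8 MHz, 99.65 MHz]: 57.85 MHz, 68.45 MHz.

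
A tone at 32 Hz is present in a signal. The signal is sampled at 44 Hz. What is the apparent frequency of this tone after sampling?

32 Hz > fs/2 = 22 Hz, folds to fs − 32 Hz = 12 Hz.

12 Hz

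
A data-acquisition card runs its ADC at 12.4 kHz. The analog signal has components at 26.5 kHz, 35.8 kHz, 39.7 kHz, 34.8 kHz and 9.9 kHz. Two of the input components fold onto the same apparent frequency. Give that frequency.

fs/2 = 6.2 kHz.
26.5 kHz mod fs = 1.7 kHz.
1.7 kHz ≤ fs/2 = 6.2 kHz, appears at 1.7 kHz.
35.8 kHz mod fs = 11 kHz.
11 kHz > fs/2 = 6.2 kHz, folds to fs − 11 kHz = 1.4 kHz.
39.7 kHz mod fs = 2.5 kHz.
2.5 kHz ≤ fs/2 = 6.2 kHz, appears at 2.5 kHz.
34.8 kHz mod fs = 10 kHz.
10 kHz > fs/2 = 6.2 kHz, folds to fs − 10 kHz = 2.4 kHz.
9.9 kHz > fs/2 = 6.2 kHz, folds to fs − 9.9 kHz = 2.5 kHz.
9.9 kHz and 39.7 kHz both map to 2.5 kHz.

2.5 kHz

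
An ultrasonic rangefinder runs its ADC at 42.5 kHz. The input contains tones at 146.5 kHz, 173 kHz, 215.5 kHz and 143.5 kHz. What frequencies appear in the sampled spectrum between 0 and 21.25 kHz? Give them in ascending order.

fs/2 = 21.25 kHz.
146.5 kHz mod fs = 19 kHz.
19 kHz ≤ fs/2 = 21.25 kHz, appears at 19 kHz.
173 kHz mod fs = 3 kHz.
3 kHz ≤ fs/2 = 21.25 kHz, appears at 3 kHz.
215.5 kHz mod fs = 3 kHz.
3 kHz ≤ fs/2 = 21.25 kHz, appears at 3 kHz.
143.5 kHz mod fs = 16 kHz.
16 kHz ≤ fs/2 = 21.25 kHz, appears at 16 kHz.
Distinct values: {3 kHz, 16 kHz, 19 kHz}.

3 kHz, 16 kHz, 19 kHz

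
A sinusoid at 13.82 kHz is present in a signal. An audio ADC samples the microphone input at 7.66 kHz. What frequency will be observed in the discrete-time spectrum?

13.82 kHz mod fs = 6.16 kHz.
6.16 kHz > fs/2 = 3.83 kHz, folds to fs − 6.16 kHz = 1.5 kHz.

1.5 kHz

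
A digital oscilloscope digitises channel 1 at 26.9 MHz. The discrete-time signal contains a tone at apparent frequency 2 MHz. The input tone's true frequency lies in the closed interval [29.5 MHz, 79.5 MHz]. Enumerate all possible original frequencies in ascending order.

Frequencies that alias to 2 MHz are k·fs ± 2 MHz for integer k ≥ 0.
k=0: 2 MHz.
k=1: 24.9 MHz, 28.9 MHz.
k=2: 51.8 MHz, 55.8 MHz.
k=3: 78.7 MHz, 82.7 MHz.
k=4: 105.6 MHz, 109.6 MHz.
Within [29.5 MHz, 79.5 MHz]: 51.8 MHz, 55.8 MHz, 78.7 MHz.

51.8 MHz, 55.8 MHz, 78.7 MHz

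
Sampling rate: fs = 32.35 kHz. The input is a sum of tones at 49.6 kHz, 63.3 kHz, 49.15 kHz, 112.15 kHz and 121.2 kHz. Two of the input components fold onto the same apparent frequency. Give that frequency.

15.1 kHz

fs/2 = 16.175 kHz.
49.6 kHz mod fs = 17.25 kHz.
17.25 kHz > fs/2 = 16.175 kHz, folds to fs − 17.25 kHz = 15.1 kHz.
63.3 kHz mod fs = 30.95 kHz.
30.95 kHz > fs/2 = 16.175 kHz, folds to fs − 30.95 kHz = 1.4 kHz.
49.15 kHz mod fs = 16.8 kHz.
16.8 kHz > fs/2 = 16.175 kHz, folds to fs − 16.8 kHz = 15.55 kHz.
112.15 kHz mod fs = 15.1 kHz.
15.1 kHz ≤ fs/2 = 16.175 kHz, appears at 15.1 kHz.
121.2 kHz mod fs = 24.15 kHz.
24.15 kHz > fs/2 = 16.175 kHz, folds to fs − 24.15 kHz = 8.2 kHz.
49.6 kHz and 112.15 kHz both map to 15.1 kHz.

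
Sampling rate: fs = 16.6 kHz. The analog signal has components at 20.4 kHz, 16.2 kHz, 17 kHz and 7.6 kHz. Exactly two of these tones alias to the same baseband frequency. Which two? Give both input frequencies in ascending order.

16.2 kHz, 17 kHz

fs/2 = 8.3 kHz.
20.4 kHz mod fs = 3.8 kHz.
3.8 kHz ≤ fs/2 = 8.3 kHz, appears at 3.8 kHz.
16.2 kHz > fs/2 = 8.3 kHz, folds to fs − 16.2 kHz = 0.4 kHz.
17 kHz mod fs = 0.4 kHz.
0.4 kHz ≤ fs/2 = 8.3 kHz, appears at 0.4 kHz.
7.6 kHz ≤ fs/2 = 8.3 kHz, passes unchanged.
16.2 kHz and 17 kHz both map to 0.4 kHz.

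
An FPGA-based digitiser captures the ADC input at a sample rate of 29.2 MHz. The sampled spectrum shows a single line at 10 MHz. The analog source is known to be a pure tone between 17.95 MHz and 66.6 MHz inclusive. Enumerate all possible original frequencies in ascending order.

19.2 MHz, 39.2 MHz, 48.4 MHz

Frequencies that alias to 10 MHz are k·fs ± 10 MHz for integer k ≥ 0.
k=0: 10 MHz.
k=1: 19.2 MHz, 39.2 MHz.
k=2: 48.4 MHz, 68.4 MHz.
k=3: 77.6 MHz, 97.6 MHz.
Within [17.95 MHz, 66.6 MHz]: 19.2 MHz, 39.2 MHz, 48.4 MHz.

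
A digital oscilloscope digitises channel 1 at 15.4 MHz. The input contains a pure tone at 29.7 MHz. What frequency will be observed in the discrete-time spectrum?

1.1 MHz

29.7 MHz mod fs = 14.3 MHz.
14.3 MHz > fs/2 = 7.7 MHz, folds to fs − 14.3 MHz = 1.1 MHz.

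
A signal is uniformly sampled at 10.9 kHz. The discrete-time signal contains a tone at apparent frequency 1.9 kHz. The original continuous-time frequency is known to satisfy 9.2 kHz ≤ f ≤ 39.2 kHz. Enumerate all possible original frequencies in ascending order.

Frequencies that alias to 1.9 kHz are k·fs ± 1.9 kHz for integer k ≥ 0.
k=0: 1.9 kHz.
k=1: 9 kHz, 12.8 kHz.
k=2: 19.9 kHz, 23.7 kHz.
k=3: 30.8 kHz, 34.6 kHz.
k=4: 41.7 kHz, 45.5 kHz.
Within [9.2 kHz, 39.2 kHz]: 12.8 kHz, 19.9 kHz, 23.7 kHz, 30.8 kHz, 34.6 kHz.

12.8 kHz, 19.9 kHz, 23.7 kHz, 30.8 kHz, 34.6 kHz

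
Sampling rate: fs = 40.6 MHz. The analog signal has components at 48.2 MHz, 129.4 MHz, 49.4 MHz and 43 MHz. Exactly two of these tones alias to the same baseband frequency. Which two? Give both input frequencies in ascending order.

fs/2 = 20.3 MHz.
48.2 MHz mod fs = 7.6 MHz.
7.6 MHz ≤ fs/2 = 20.3 MHz, appears at 7.6 MHz.
129.4 MHz mod fs = 7.6 MHz.
7.6 MHz ≤ fs/2 = 20.3 MHz, appears at 7.6 MHz.
49.4 MHz mod fs = 8.8 MHz.
8.8 MHz ≤ fs/2 = 20.3 MHz, appears at 8.8 MHz.
43 MHz mod fs = 2.4 MHz.
2.4 MHz ≤ fs/2 = 20.3 MHz, appears at 2.4 MHz.
48.2 MHz and 129.4 MHz both map to 7.6 MHz.

48.2 MHz, 129.4 MHz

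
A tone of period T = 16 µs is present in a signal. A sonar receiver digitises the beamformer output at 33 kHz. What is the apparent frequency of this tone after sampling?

3.5 kHz

T = 16 µs → f = 1/T = 62.5 kHz.
62.5 kHz mod fs = 29.5 kHz.
29.5 kHz > fs/2 = 16.5 kHz, folds to fs − 29.5 kHz = 3.5 kHz.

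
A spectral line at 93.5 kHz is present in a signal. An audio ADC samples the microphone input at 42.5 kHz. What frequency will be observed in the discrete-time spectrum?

93.5 kHz mod fs = 8.5 kHz.
8.5 kHz ≤ fs/2 = 21.25 kHz, appears at 8.5 kHz.

8.5 kHz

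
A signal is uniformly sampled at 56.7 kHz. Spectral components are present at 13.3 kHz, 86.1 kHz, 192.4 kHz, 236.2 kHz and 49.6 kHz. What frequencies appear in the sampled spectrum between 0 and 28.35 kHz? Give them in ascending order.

7.1 kHz, 9.4 kHz, 13.3 kHz, 22.3 kHz, 27.3 kHz

fs/2 = 28.35 kHz.
13.3 kHz ≤ fs/2 = 28.35 kHz, passes unchanged.
86.1 kHz mod fs = 29.4 kHz.
29.4 kHz > fs/2 = 28.35 kHz, folds to fs − 29.4 kHz = 27.3 kHz.
192.4 kHz mod fs = 22.3 kHz.
22.3 kHz ≤ fs/2 = 28.35 kHz, appears at 22.3 kHz.
236.2 kHz mod fs = 9.4 kHz.
9.4 kHz ≤ fs/2 = 28.35 kHz, appears at 9.4 kHz.
49.6 kHz > fs/2 = 28.35 kHz, folds to fs − 49.6 kHz = 7.1 kHz.
Distinct values: {7.1 kHz, 9.4 kHz, 13.3 kHz, 22.3 kHz, 27.3 kHz}.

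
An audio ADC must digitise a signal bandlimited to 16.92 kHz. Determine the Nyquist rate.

33.84 kHz

Nyquist rate = 2 × 16.92 kHz = 33.84 kHz.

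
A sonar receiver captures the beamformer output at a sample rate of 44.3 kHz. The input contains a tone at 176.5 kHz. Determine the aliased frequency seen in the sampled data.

0.7 kHz

176.5 kHz mod fs = 43.6 kHz.
43.6 kHz > fs/2 = 22.15 kHz, folds to fs − 43.6 kHz = 0.7 kHz.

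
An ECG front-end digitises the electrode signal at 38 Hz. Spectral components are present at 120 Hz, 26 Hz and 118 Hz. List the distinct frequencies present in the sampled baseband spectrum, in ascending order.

4 Hz, 6 Hz, 12 Hz

fs/2 = 19 Hz.
120 Hz mod fs = 6 Hz.
6 Hz ≤ fs/2 = 19 Hz, appears at 6 Hz.
26 Hz > fs/2 = 19 Hz, folds to fs − 26 Hz = 12 Hz.
118 Hz mod fs = 4 Hz.
4 Hz ≤ fs/2 = 19 Hz, appears at 4 Hz.
Distinct values: {4 Hz, 6 Hz, 12 Hz}.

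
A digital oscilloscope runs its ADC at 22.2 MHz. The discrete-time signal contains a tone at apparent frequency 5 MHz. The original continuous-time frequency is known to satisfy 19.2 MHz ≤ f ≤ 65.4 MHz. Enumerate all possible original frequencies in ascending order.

Frequencies that alias to 5 MHz are k·fs ± 5 MHz for integer k ≥ 0.
k=0: 5 MHz.
k=1: 17.2 MHz, 27.2 MHz.
k=2: 39.4 MHz, 49.4 MHz.
k=3: 61.6 MHz, 71.6 MHz.
k=4: 83.8 MHz, 93.8 MHz.
Within [19.2 MHz, 65.4 MHz]: 27.2 MHz, 39.4 MHz, 49.4 MHz, 61.6 MHz.

27.2 MHz, 39.4 MHz, 49.4 MHz, 61.6 MHz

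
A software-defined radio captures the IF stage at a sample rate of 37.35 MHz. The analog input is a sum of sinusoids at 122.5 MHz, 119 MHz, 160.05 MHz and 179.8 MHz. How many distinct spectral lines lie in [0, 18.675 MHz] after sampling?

fs/2 = 18.675 MHz.
122.5 MHz mod fs = 10.45 MHz.
10.45 MHz ≤ fs/2 = 18.675 MHz, appears at 10.45 MHz.
119 MHz mod fs = 6.95 MHz.
6.95 MHz ≤ fs/2 = 18.675 MHz, appears at 6.95 MHz.
160.05 MHz mod fs = 10.65 MHz.
10.65 MHz ≤ fs/2 = 18.675 MHz, appears at 10.65 MHz.
179.8 MHz mod fs = 30.4 MHz.
30.4 MHz > fs/2 = 18.675 MHz, folds to fs − 30.4 MHz = 6.95 MHz.
Distinct values: {6.95 MHz, 10.45 MHz, 10.65 MHz} → 3.

3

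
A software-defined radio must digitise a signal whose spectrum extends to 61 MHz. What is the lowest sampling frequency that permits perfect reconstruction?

Nyquist rate = 2 × 61 MHz = 122 MHz.

122 MHz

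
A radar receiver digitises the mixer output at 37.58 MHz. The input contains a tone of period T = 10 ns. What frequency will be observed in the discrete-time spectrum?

12.74 MHz

T = 10 ns → f = 1/T = 100 MHz.
100 MHz mod fs = 24.84 MHz.
24.84 MHz > fs/2 = 18.79 MHz, folds to fs − 24.84 MHz = 12.74 MHz.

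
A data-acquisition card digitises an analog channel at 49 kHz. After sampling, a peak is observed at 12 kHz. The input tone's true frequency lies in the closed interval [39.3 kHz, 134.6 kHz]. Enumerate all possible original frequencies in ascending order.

61 kHz, 86 kHz, 110 kHz

Frequencies that alias to 12 kHz are k·fs ± 12 kHz for integer k ≥ 0.
k=0: 12 kHz.
k=1: 37 kHz, 61 kHz.
k=2: 86 kHz, 110 kHz.
k=3: 135 kHz, 159 kHz.
Within [39.3 kHz, 134.6 kHz]: 61 kHz, 86 kHz, 110 kHz.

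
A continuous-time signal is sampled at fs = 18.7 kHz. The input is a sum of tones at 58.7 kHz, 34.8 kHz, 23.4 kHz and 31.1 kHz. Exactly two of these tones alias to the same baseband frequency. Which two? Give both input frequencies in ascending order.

fs/2 = 9.35 kHz.
58.7 kHz mod fs = 2.6 kHz.
2.6 kHz ≤ fs/2 = 9.35 kHz, appears at 2.6 kHz.
34.8 kHz mod fs = 16.1 kHz.
16.1 kHz > fs/2 = 9.35 kHz, folds to fs − 16.1 kHz = 2.6 kHz.
23.4 kHz mod fs = 4.7 kHz.
4.7 kHz ≤ fs/2 = 9.35 kHz, appears at 4.7 kHz.
31.1 kHz mod fs = 12.4 kHz.
12.4 kHz > fs/2 = 9.35 kHz, folds to fs − 12.4 kHz = 6.3 kHz.
34.8 kHz and 58.7 kHz both map to 2.6 kHz.

34.8 kHz, 58.7 kHz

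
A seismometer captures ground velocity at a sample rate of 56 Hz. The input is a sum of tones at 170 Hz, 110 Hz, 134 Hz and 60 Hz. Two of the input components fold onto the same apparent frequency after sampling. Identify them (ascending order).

fs/2 = 28 Hz.
170 Hz mod fs = 2 Hz.
2 Hz ≤ fs/2 = 28 Hz, appears at 2 Hz.
110 Hz mod fs = 54 Hz.
54 Hz > fs/2 = 28 Hz, folds to fs − 54 Hz = 2 Hz.
134 Hz mod fs = 22 Hz.
22 Hz ≤ fs/2 = 28 Hz, appears at 22 Hz.
60 Hz mod fs = 4 Hz.
4 Hz ≤ fs/2 = 28 Hz, appears at 4 Hz.
110 Hz and 170 Hz both map to 2 Hz.

110 Hz, 170 Hz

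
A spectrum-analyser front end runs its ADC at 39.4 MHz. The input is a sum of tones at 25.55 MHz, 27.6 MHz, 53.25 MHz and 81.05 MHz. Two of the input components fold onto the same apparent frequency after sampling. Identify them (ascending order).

fs/2 = 19.7 MHz.
25.55 MHz > fs/2 = 19.7 MHz, folds to fs − 25.55 MHz = 13.85 MHz.
27.6 MHz > fs/2 = 19.7 MHz, folds to fs − 27.6 MHz = 11.8 MHz.
53.25 MHz mod fs = 13.85 MHz.
13.85 MHz ≤ fs/2 = 19.7 MHz, appears at 13.85 MHz.
81.05 MHz mod fs = 2.25 MHz.
2.25 MHz ≤ fs/2 = 19.7 MHz, appears at 2.25 MHz.
25.55 MHz and 53.25 MHz both map to 13.85 MHz.

25.55 MHz, 53.25 MHz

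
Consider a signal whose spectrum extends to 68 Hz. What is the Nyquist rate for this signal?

Nyquist rate = 2 × 68 Hz = 136 Hz.

136 Hz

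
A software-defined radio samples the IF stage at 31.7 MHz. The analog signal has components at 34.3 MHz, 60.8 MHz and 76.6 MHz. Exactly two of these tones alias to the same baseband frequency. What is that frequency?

2.6 MHz

fs/2 = 15.85 MHz.
34.3 MHz mod fs = 2.6 MHz.
2.6 MHz ≤ fs/2 = 15.85 MHz, appears at 2.6 MHz.
60.8 MHz mod fs = 29.1 MHz.
29.1 MHz > fs/2 = 15.85 MHz, folds to fs − 29.1 MHz = 2.6 MHz.
76.6 MHz mod fs = 13.2 MHz.
13.2 MHz ≤ fs/2 = 15.85 MHz, appears at 13.2 MHz.
34.3 MHz and 60.8 MHz both map to 2.6 MHz.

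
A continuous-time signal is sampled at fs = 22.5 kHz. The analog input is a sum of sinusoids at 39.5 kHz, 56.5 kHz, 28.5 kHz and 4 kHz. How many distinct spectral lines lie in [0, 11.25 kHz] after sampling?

4

fs/2 = 11.25 kHz.
39.5 kHz mod fs = 17 kHz.
17 kHz > fs/2 = 11.25 kHz, folds to fs − 17 kHz = 5.5 kHz.
56.5 kHz mod fs = 11.5 kHz.
11.5 kHz > fs/2 = 11.25 kHz, folds to fs − 11.5 kHz = 11 kHz.
28.5 kHz mod fs = 6 kHz.
6 kHz ≤ fs/2 = 11.25 kHz, appears at 6 kHz.
4 kHz ≤ fs/2 = 11.25 kHz, passes unchanged.
Distinct values: {4 kHz, 5.5 kHz, 6 kHz, 11 kHz} → 4.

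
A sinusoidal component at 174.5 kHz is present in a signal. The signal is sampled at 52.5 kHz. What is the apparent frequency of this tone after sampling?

17 kHz

174.5 kHz mod fs = 17 kHz.
17 kHz ≤ fs/2 = 26.25 kHz, appears at 17 kHz.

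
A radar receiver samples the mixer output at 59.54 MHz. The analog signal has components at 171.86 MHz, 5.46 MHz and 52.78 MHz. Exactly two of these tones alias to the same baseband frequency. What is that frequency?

fs/2 = 29.77 MHz.
171.86 MHz mod fs = 52.78 MHz.
52.78 MHz > fs/2 = 29.77 MHz, folds to fs − 52.78 MHz = 6.76 MHz.
5.46 MHz ≤ fs/2 = 29.77 MHz, passes unchanged.
52.78 MHz > fs/2 = 29.77 MHz, folds to fs − 52.78 MHz = 6.76 MHz.
52.78 MHz and 171.86 MHz both map to 6.76 MHz.

6.76 MHz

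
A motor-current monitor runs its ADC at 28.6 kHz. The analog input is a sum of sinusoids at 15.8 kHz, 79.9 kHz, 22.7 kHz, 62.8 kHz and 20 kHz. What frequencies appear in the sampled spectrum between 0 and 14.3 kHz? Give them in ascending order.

fs/2 = 14.3 kHz.
15.8 kHz > fs/2 = 14.3 kHz, folds to fs − 15.8 kHz = 12.8 kHz.
79.9 kHz mod fs = 22.7 kHz.
22.7 kHz > fs/2 = 14.3 kHz, folds to fs − 22.7 kHz = 5.9 kHz.
22.7 kHz > fs/2 = 14.3 kHz, folds to fs − 22.7 kHz = 5.9 kHz.
62.8 kHz mod fs = 5.6 kHz.
5.6 kHz ≤ fs/2 = 14.3 kHz, appears at 5.6 kHz.
20 kHz > fs/2 = 14.3 kHz, folds to fs − 20 kHz = 8.6 kHz.
Distinct values: {5.6 kHz, 5.9 kHz, 8.6 kHz, 12.8 kHz}.

5.6 kHz, 5.9 kHz, 8.6 kHz, 12.8 kHz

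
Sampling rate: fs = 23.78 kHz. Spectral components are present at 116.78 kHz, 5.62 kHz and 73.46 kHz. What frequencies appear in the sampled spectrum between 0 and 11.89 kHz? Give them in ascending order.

2.12 kHz, 5.62 kHz

fs/2 = 11.89 kHz.
116.78 kHz mod fs = 21.66 kHz.
21.66 kHz > fs/2 = 11.89 kHz, folds to fs − 21.66 kHz = 2.12 kHz.
5.62 kHz ≤ fs/2 = 11.89 kHz, passes unchanged.
73.46 kHz mod fs = 2.12 kHz.
2.12 kHz ≤ fs/2 = 11.89 kHz, appears at 2.12 kHz.
Distinct values: {2.12 kHz, 5.62 kHz}.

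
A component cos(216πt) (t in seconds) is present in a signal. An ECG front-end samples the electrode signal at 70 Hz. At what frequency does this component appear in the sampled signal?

32 Hz

ω = 216π rad/s → f = ω/(2π) = 108 Hz.
108 Hz mod fs = 38 Hz.
38 Hz > fs/2 = 35 Hz, folds to fs − 38 Hz = 32 Hz.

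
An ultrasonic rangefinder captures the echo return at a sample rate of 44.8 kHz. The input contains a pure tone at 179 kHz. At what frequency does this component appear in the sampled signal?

0.2 kHz

179 kHz mod fs = 44.6 kHz.
44.6 kHz > fs/2 = 22.4 kHz, folds to fs − 44.6 kHz = 0.2 kHz.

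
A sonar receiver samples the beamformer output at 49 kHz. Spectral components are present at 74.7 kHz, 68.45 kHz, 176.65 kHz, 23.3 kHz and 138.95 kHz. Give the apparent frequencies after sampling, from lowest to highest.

8.05 kHz, 19.35 kHz, 19.45 kHz, 23.3 kHz

fs/2 = 24.5 kHz.
74.7 kHz mod fs = 25.7 kHz.
25.7 kHz > fs/2 = 24.5 kHz, folds to fs − 25.7 kHz = 23.3 kHz.
68.45 kHz mod fs = 19.45 kHz.
19.45 kHz ≤ fs/2 = 24.5 kHz, appears at 19.45 kHz.
176.65 kHz mod fs = 29.65 kHz.
29.65 kHz > fs/2 = 24.5 kHz, folds to fs − 29.65 kHz = 19.35 kHz.
23.3 kHz ≤ fs/2 = 24.5 kHz, passes unchanged.
138.95 kHz mod fs = 40.95 kHz.
40.95 kHz > fs/2 = 24.5 kHz, folds to fs − 40.95 kHz = 8.05 kHz.
Distinct values: {8.05 kHz, 19.35 kHz, 19.45 kHz, 23.3 kHz}.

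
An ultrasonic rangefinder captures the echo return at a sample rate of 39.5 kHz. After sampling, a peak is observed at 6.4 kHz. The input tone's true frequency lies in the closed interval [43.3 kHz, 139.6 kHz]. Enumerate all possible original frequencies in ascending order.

Frequencies that alias to 6.4 kHz are k·fs ± 6.4 kHz for integer k ≥ 0.
k=0: 6.4 kHz.
k=1: 33.1 kHz, 45.9 kHz.
k=2: 72.6 kHz, 85.4 kHz.
k=3: 112.1 kHz, 124.9 kHz.
k=4: 151.6 kHz, 164.4 kHz.
Within [43.3 kHz, 139.6 kHz]: 45.9 kHz, 72.6 kHz, 85.4 kHz, 112.1 kHz, 124.9 kHz.

45.9 kHz, 72.6 kHz, 85.4 kHz, 112.1 kHz, 124.9 kHz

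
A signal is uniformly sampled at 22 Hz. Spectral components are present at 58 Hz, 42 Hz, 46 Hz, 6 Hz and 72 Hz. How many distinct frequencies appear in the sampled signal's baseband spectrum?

3

fs/2 = 11 Hz.
58 Hz mod fs = 14 Hz.
14 Hz > fs/2 = 11 Hz, folds to fs − 14 Hz = 8 Hz.
42 Hz mod fs = 20 Hz.
20 Hz > fs/2 = 11 Hz, folds to fs − 20 Hz = 2 Hz.
46 Hz mod fs = 2 Hz.
2 Hz ≤ fs/2 = 11 Hz, appears at 2 Hz.
6 Hz ≤ fs/2 = 11 Hz, passes unchanged.
72 Hz mod fs = 6 Hz.
6 Hz ≤ fs/2 = 11 Hz, appears at 6 Hz.
Distinct values: {2 Hz, 6 Hz, 8 Hz} → 3.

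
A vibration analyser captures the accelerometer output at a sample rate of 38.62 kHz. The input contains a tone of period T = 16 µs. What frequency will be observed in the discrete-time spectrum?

14.74 kHz

T = 16 µs → f = 1/T = 62.5 kHz.
62.5 kHz mod fs = 23.88 kHz.
23.88 kHz > fs/2 = 19.31 kHz, folds to fs − 23.88 kHz = 14.74 kHz.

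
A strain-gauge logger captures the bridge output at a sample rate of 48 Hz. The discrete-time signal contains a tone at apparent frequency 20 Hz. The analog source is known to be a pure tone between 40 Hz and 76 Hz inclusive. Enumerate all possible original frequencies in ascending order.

68 Hz, 76 Hz

Frequencies that alias to 20 Hz are k·fs ± 20 Hz for integer k ≥ 0.
k=0: 20 Hz.
k=1: 28 Hz, 68 Hz.
k=2: 76 Hz, 116 Hz.
k=3: 124 Hz, 164 Hz.
Within [40 Hz, 76 Hz]: 68 Hz, 76 Hz.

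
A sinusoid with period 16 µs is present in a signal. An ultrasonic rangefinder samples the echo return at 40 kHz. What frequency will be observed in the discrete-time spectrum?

T = 16 µs → f = 1/T = 62.5 kHz.
62.5 kHz mod fs = 22.5 kHz.
22.5 kHz > fs/2 = 20 kHz, folds to fs − 22.5 kHz = 17.5 kHz.

17.5 kHz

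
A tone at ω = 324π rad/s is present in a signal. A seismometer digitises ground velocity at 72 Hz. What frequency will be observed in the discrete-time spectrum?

ω = 324π rad/s → f = ω/(2π) = 162 Hz.
162 Hz mod fs = 18 Hz.
18 Hz ≤ fs/2 = 36 Hz, appears at 18 Hz.

18 Hz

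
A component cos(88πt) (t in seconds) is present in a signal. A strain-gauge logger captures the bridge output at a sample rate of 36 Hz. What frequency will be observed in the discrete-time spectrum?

ω = 88π rad/s → f = ω/(2π) = 44 Hz.
44 Hz mod fs = 8 Hz.
8 Hz ≤ fs/2 = 18 Hz, appears at 8 Hz.

8 Hz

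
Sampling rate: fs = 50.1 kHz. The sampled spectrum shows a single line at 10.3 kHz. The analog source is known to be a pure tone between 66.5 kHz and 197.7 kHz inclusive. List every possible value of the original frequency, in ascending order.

Frequencies that alias to 10.3 kHz are k·fs ± 10.3 kHz for integer k ≥ 0.
k=0: 10.3 kHz.
k=1: 39.8 kHz, 60.4 kHz.
k=2: 89.9 kHz, 110.5 kHz.
k=3: 140 kHz, 160.6 kHz.
k=4: 190.1 kHz, 210.7 kHz.
k=5: 240.2 kHz, 260.8 kHz.
Within [66.5 kHz, 197.7 kHz]: 89.9 kHz, 110.5 kHz, 140 kHz, 160.6 kHz, 190.1 kHz.

89.9 kHz, 110.5 kHz, 140 kHz, 160.6 kHz, 190.1 kHz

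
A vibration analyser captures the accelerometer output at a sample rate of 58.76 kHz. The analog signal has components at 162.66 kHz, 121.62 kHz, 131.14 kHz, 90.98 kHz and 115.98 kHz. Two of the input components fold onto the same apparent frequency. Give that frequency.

13.62 kHz

fs/2 = 29.38 kHz.
162.66 kHz mod fs = 45.14 kHz.
45.14 kHz > fs/2 = 29.38 kHz, folds to fs − 45.14 kHz = 13.62 kHz.
121.62 kHz mod fs = 4.1 kHz.
4.1 kHz ≤ fs/2 = 29.38 kHz, appears at 4.1 kHz.
131.14 kHz mod fs = 13.62 kHz.
13.62 kHz ≤ fs/2 = 29.38 kHz, appears at 13.62 kHz.
90.98 kHz mod fs = 32.22 kHz.
32.22 kHz > fs/2 = 29.38 kHz, folds to fs − 32.22 kHz = 26.54 kHz.
115.98 kHz mod fs = 57.22 kHz.
57.22 kHz > fs/2 = 29.38 kHz, folds to fs − 57.22 kHz = 1.54 kHz.
131.14 kHz and 162.66 kHz both map to 13.62 kHz.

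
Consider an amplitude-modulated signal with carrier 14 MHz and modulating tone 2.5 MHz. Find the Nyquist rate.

33 MHz

AM sidebands sit at fc ± fm = 11.5 MHz and 16.5 MHz.
Highest-frequency component: 16.5 MHz.
Nyquist rate = 2 × 16.5 MHz = 33 MHz.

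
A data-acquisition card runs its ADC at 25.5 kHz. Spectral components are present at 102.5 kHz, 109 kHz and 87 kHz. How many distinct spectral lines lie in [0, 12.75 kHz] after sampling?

3

fs/2 = 12.75 kHz.
102.5 kHz mod fs = 0.5 kHz.
0.5 kHz ≤ fs/2 = 12.75 kHz, appears at 0.5 kHz.
109 kHz mod fs = 7 kHz.
7 kHz ≤ fs/2 = 12.75 kHz, appears at 7 kHz.
87 kHz mod fs = 10.5 kHz.
10.5 kHz ≤ fs/2 = 12.75 kHz, appears at 10.5 kHz.
Distinct values: {0.5 kHz, 7 kHz, 10.5 kHz} → 3.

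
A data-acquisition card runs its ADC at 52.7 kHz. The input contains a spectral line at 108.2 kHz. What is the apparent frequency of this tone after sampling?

2.8 kHz

108.2 kHz mod fs = 2.8 kHz.
2.8 kHz ≤ fs/2 = 26.35 kHz, appears at 2.8 kHz.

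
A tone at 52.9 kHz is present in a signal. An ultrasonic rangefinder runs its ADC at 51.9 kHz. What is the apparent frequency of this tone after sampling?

1 kHz

52.9 kHz mod fs = 1 kHz.
1 kHz ≤ fs/2 = 25.95 kHz, appears at 1 kHz.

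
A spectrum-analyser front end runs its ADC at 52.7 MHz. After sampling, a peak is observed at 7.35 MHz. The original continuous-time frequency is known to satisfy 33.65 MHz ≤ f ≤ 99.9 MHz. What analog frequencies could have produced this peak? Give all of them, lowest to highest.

Frequencies that alias to 7.35 MHz are k·fs ± 7.35 MHz for integer k ≥ 0.
k=0: 7.35 MHz.
k=1: 45.35 MHz, 60.05 MHz.
k=2: 98.05 MHz, 112.75 MHz.
k=3: 150.75 MHz, 165.45 MHz.
Within [33.65 MHz, 99.9 MHz]: 45.35 MHz, 60.05 MHz, 98.05 MHz.

45.35 MHz, 60.05 MHz, 98.05 MHz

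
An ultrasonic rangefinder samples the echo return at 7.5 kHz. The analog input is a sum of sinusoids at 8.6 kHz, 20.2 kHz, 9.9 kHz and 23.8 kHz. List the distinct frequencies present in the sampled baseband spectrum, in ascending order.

fs/2 = 3.75 kHz.
8.6 kHz mod fs = 1.1 kHz.
1.1 kHz ≤ fs/2 = 3.75 kHz, appears at 1.1 kHz.
20.2 kHz mod fs = 5.2 kHz.
5.2 kHz > fs/2 = 3.75 kHz, folds to fs − 5.2 kHz = 2.3 kHz.
9.9 kHz mod fs = 2.4 kHz.
2.4 kHz ≤ fs/2 = 3.75 kHz, appears at 2.4 kHz.
23.8 kHz mod fs = 1.3 kHz.
1.3 kHz ≤ fs/2 = 3.75 kHz, appears at 1.3 kHz.
Distinct values: {1.1 kHz, 1.3 kHz, 2.3 kHz, 2.4 kHz}.

1.1 kHz, 1.3 kHz, 2.3 kHz, 2.4 kHz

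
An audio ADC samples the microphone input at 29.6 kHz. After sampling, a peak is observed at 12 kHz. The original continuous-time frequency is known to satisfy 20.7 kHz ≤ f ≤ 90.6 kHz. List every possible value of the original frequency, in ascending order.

41.6 kHz, 47.2 kHz, 71.2 kHz, 76.8 kHz

Frequencies that alias to 12 kHz are k·fs ± 12 kHz for integer k ≥ 0.
k=0: 12 kHz.
k=1: 17.6 kHz, 41.6 kHz.
k=2: 47.2 kHz, 71.2 kHz.
k=3: 76.8 kHz, 100.8 kHz.
k=4: 106.4 kHz, 130.4 kHz.
Within [20.7 kHz, 90.6 kHz]: 41.6 kHz, 47.2 kHz, 71.2 kHz, 76.8 kHz.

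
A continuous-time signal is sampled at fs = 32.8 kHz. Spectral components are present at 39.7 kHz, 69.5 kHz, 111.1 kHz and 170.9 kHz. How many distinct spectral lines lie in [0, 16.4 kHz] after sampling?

3

fs/2 = 16.4 kHz.
39.7 kHz mod fs = 6.9 kHz.
6.9 kHz ≤ fs/2 = 16.4 kHz, appears at 6.9 kHz.
69.5 kHz mod fs = 3.9 kHz.
3.9 kHz ≤ fs/2 = 16.4 kHz, appears at 3.9 kHz.
111.1 kHz mod fs = 12.7 kHz.
12.7 kHz ≤ fs/2 = 16.4 kHz, appears at 12.7 kHz.
170.9 kHz mod fs = 6.9 kHz.
6.9 kHz ≤ fs/2 = 16.4 kHz, appears at 6.9 kHz.
Distinct values: {3.9 kHz, 6.9 kHz, 12.7 kHz} → 3.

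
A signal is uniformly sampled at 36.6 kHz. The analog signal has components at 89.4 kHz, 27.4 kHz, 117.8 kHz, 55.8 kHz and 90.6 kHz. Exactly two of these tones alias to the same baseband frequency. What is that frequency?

fs/2 = 18.3 kHz.
89.4 kHz mod fs = 16.2 kHz.
16.2 kHz ≤ fs/2 = 18.3 kHz, appears at 16.2 kHz.
27.4 kHz > fs/2 = 18.3 kHz, folds to fs − 27.4 kHz = 9.2 kHz.
117.8 kHz mod fs = 8 kHz.
8 kHz ≤ fs/2 = 18.3 kHz, appears at 8 kHz.
55.8 kHz mod fs = 19.2 kHz.
19.2 kHz > fs/2 = 18.3 kHz, folds to fs − 19.2 kHz = 17.4 kHz.
90.6 kHz mod fs = 17.4 kHz.
17.4 kHz ≤ fs/2 = 18.3 kHz, appears at 17.4 kHz.
55.8 kHz and 90.6 kHz both map to 17.4 kHz.

17.4 kHz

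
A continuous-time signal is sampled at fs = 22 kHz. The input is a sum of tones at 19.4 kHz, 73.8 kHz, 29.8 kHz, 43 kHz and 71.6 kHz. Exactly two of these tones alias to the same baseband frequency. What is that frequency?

fs/2 = 11 kHz.
19.4 kHz > fs/2 = 11 kHz, folds to fs − 19.4 kHz = 2.6 kHz.
73.8 kHz mod fs = 7.8 kHz.
7.8 kHz ≤ fs/2 = 11 kHz, appears at 7.8 kHz.
29.8 kHz mod fs = 7.8 kHz.
7.8 kHz ≤ fs/2 = 11 kHz, appears at 7.8 kHz.
43 kHz mod fs = 21 kHz.
21 kHz > fs/2 = 11 kHz, folds to fs − 21 kHz = 1 kHz.
71.6 kHz mod fs = 5.6 kHz.
5.6 kHz ≤ fs/2 = 11 kHz, appears at 5.6 kHz.
29.8 kHz and 73.8 kHz both map to 7.8 kHz.

7.8 kHz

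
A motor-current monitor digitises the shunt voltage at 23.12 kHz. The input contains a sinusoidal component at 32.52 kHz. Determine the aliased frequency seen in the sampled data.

9.4 kHz

32.52 kHz mod fs = 9.4 kHz.
9.4 kHz ≤ fs/2 = 11.56 kHz, appears at 9.4 kHz.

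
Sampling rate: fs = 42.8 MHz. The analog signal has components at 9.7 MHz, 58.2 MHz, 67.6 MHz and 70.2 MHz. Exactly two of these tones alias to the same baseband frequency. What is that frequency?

15.4 MHz

fs/2 = 21.4 MHz.
9.7 MHz ≤ fs/2 = 21.4 MHz, passes unchanged.
58.2 MHz mod fs = 15.4 MHz.
15.4 MHz ≤ fs/2 = 21.4 MHz, appears at 15.4 MHz.
67.6 MHz mod fs = 24.8 MHz.
24.8 MHz > fs/2 = 21.4 MHz, folds to fs − 24.8 MHz = 18 MHz.
70.2 MHz mod fs = 27.4 MHz.
27.4 MHz > fs/2 = 21.4 MHz, folds to fs − 27.4 MHz = 15.4 MHz.
58.2 MHz and 70.2 MHz both map to 15.4 MHz.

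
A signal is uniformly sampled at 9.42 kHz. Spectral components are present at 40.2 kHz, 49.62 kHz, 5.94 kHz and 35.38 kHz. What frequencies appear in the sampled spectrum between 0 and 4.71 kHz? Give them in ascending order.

2.3 kHz, 2.52 kHz, 3.48 kHz

fs/2 = 4.71 kHz.
40.2 kHz mod fs = 2.52 kHz.
2.52 kHz ≤ fs/2 = 4.71 kHz, appears at 2.52 kHz.
49.62 kHz mod fs = 2.52 kHz.
2.52 kHz ≤ fs/2 = 4.71 kHz, appears at 2.52 kHz.
5.94 kHz > fs/2 = 4.71 kHz, folds to fs − 5.94 kHz = 3.48 kHz.
35.38 kHz mod fs = 7.12 kHz.
7.12 kHz > fs/2 = 4.71 kHz, folds to fs − 7.12 kHz = 2.3 kHz.
Distinct values: {2.3 kHz, 2.52 kHz, 3.48 kHz}.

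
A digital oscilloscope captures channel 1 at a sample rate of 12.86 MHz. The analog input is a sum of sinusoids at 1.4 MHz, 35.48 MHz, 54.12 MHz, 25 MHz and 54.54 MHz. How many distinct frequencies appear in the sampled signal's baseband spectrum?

fs/2 = 6.43 MHz.
1.4 MHz ≤ fs/2 = 6.43 MHz, passes unchanged.
35.48 MHz mod fs = 9.76 MHz.
9.76 MHz > fs/2 = 6.43 MHz, folds to fs − 9.76 MHz = 3.1 MHz.
54.12 MHz mod fs = 2.68 MHz.
2.68 MHz ≤ fs/2 = 6.43 MHz, appears at 2.68 MHz.
25 MHz mod fs = 12.14 MHz.
12.14 MHz > fs/2 = 6.43 MHz, folds to fs − 12.14 MHz = 0.72 MHz.
54.54 MHz mod fs = 3.1 MHz.
3.1 MHz ≤ fs/2 = 6.43 MHz, appears at 3.1 MHz.
Distinct values: {0.72 MHz, 1.4 MHz, 2.68 MHz, 3.1 MHz} → 4.

4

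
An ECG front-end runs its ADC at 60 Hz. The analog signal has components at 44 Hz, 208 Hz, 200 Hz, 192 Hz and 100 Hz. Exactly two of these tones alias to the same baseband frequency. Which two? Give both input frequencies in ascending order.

fs/2 = 30 Hz.
44 Hz > fs/2 = 30 Hz, folds to fs − 44 Hz = 16 Hz.
208 Hz mod fs = 28 Hz.
28 Hz ≤ fs/2 = 30 Hz, appears at 28 Hz.
200 Hz mod fs = 20 Hz.
20 Hz ≤ fs/2 = 30 Hz, appears at 20 Hz.
192 Hz mod fs = 12 Hz.
12 Hz ≤ fs/2 = 30 Hz, appears at 12 Hz.
100 Hz mod fs = 40 Hz.
40 Hz > fs/2 = 30 Hz, folds to fs − 40 Hz = 20 Hz.
100 Hz and 200 Hz both map to 20 Hz.

100 Hz, 200 Hz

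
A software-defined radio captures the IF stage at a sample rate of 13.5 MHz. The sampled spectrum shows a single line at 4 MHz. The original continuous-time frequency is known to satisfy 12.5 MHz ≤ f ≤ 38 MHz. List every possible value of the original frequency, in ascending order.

17.5 MHz, 23 MHz, 31 MHz, 36.5 MHz

Frequencies that alias to 4 MHz are k·fs ± 4 MHz for integer k ≥ 0.
k=0: 4 MHz.
k=1: 9.5 MHz, 17.5 MHz.
k=2: 23 MHz, 31 MHz.
k=3: 36.5 MHz, 44.5 MHz.
k=4: 50 MHz, 58 MHz.
Within [12.5 MHz, 38 MHz]: 17.5 MHz, 23 MHz, 31 MHz, 36.5 MHz.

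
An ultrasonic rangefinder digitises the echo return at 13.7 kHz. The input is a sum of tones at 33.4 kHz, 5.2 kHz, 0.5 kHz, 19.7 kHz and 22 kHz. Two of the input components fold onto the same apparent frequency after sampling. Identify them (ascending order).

19.7 kHz, 33.4 kHz

fs/2 = 6.85 kHz.
33.4 kHz mod fs = 6 kHz.
6 kHz ≤ fs/2 = 6.85 kHz, appears at 6 kHz.
5.2 kHz ≤ fs/2 = 6.85 kHz, passes unchanged.
0.5 kHz ≤ fs/2 = 6.85 kHz, passes unchanged.
19.7 kHz mod fs = 6 kHz.
6 kHz ≤ fs/2 = 6.85 kHz, appears at 6 kHz.
22 kHz mod fs = 8.3 kHz.
8.3 kHz > fs/2 = 6.85 kHz, folds to fs − 8.3 kHz = 5.4 kHz.
19.7 kHz and 33.4 kHz both map to 6 kHz.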